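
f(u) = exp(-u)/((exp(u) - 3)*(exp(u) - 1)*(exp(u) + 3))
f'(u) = -exp(-u)/((exp(u) - 3)*(exp(u) - 1)*(exp(u) + 3)) - 1/((exp(u) - 3)*(exp(u) - 1)*(exp(u) + 3)^2) - 1/((exp(u) - 3)*(exp(u) - 1)^2*(exp(u) + 3)) - 1/((exp(u) - 3)^2*(exp(u) - 1)*(exp(u) + 3))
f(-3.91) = 5.66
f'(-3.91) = -5.54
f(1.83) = 0.00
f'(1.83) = -0.00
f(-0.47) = 0.50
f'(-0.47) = 0.38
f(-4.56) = 10.73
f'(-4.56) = -10.62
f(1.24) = 0.04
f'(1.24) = -0.42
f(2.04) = 0.00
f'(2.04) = -0.00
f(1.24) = 0.04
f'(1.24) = -0.42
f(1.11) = 0.78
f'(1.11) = -71.34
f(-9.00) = 900.45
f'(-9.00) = -900.34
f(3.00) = 0.00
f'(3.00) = 0.00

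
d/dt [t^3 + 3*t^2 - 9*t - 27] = 3*t^2 + 6*t - 9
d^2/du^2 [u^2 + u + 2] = 2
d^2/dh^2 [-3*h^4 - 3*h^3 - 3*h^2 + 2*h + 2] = -36*h^2 - 18*h - 6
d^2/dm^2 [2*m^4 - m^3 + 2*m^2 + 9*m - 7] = 24*m^2 - 6*m + 4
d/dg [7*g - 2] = 7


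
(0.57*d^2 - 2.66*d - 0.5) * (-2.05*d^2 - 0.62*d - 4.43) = -1.1685*d^4 + 5.0996*d^3 + 0.1491*d^2 + 12.0938*d + 2.215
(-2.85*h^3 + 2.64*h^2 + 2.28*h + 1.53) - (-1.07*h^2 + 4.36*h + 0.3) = -2.85*h^3 + 3.71*h^2 - 2.08*h + 1.23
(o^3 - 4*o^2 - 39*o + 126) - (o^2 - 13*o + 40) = o^3 - 5*o^2 - 26*o + 86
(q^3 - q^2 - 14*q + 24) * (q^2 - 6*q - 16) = q^5 - 7*q^4 - 24*q^3 + 124*q^2 + 80*q - 384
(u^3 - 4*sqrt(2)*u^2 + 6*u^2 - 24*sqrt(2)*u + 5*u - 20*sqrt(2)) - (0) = u^3 - 4*sqrt(2)*u^2 + 6*u^2 - 24*sqrt(2)*u + 5*u - 20*sqrt(2)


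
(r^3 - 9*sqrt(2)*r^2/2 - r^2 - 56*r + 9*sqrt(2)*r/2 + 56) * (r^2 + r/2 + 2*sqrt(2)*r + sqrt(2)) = r^5 - 5*sqrt(2)*r^4/2 - r^4/2 - 149*r^3/2 + 5*sqrt(2)*r^3/4 - 443*sqrt(2)*r^2/4 + 37*r^2 + 37*r + 56*sqrt(2)*r + 56*sqrt(2)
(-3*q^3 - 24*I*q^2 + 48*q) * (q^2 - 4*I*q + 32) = -3*q^5 - 12*I*q^4 - 144*q^3 - 960*I*q^2 + 1536*q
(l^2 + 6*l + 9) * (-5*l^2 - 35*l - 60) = -5*l^4 - 65*l^3 - 315*l^2 - 675*l - 540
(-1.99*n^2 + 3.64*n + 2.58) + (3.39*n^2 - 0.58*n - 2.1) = 1.4*n^2 + 3.06*n + 0.48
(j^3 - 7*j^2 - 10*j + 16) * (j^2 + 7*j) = j^5 - 59*j^3 - 54*j^2 + 112*j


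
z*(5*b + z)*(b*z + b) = 5*b^2*z^2 + 5*b^2*z + b*z^3 + b*z^2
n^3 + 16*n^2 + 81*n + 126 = (n + 3)*(n + 6)*(n + 7)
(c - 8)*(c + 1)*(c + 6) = c^3 - c^2 - 50*c - 48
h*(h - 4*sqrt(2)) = h^2 - 4*sqrt(2)*h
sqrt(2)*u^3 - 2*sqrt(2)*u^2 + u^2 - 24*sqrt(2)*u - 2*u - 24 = (u - 6)*(u + 4)*(sqrt(2)*u + 1)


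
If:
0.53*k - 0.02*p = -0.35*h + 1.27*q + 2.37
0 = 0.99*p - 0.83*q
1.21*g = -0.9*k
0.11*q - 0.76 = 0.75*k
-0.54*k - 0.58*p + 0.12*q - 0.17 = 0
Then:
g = 0.66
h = 11.23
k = -0.89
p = 0.71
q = 0.85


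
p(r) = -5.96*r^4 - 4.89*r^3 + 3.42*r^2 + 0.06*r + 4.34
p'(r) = -23.84*r^3 - 14.67*r^2 + 6.84*r + 0.06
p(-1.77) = -16.43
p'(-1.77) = 74.19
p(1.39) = -24.35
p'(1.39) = -82.80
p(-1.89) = -26.59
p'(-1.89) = 95.68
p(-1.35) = 2.73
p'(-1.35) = 22.75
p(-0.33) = 4.80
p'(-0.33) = -2.94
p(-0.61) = 5.86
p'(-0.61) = -4.16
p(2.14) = -152.79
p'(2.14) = -286.13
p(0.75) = 2.36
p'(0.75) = -13.12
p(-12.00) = -114640.54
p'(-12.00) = 39001.02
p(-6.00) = -6540.82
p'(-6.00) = 4580.34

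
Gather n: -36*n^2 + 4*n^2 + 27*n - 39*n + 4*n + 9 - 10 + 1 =-32*n^2 - 8*n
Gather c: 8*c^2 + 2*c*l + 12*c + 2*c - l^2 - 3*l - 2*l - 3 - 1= 8*c^2 + c*(2*l + 14) - l^2 - 5*l - 4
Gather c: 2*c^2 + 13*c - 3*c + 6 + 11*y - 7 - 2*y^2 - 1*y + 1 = 2*c^2 + 10*c - 2*y^2 + 10*y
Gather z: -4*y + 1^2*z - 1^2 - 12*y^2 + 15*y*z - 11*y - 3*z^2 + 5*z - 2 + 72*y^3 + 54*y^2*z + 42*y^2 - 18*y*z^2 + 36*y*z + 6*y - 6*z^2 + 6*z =72*y^3 + 30*y^2 - 9*y + z^2*(-18*y - 9) + z*(54*y^2 + 51*y + 12) - 3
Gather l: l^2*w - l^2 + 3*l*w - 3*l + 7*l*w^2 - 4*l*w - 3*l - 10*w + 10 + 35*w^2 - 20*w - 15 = l^2*(w - 1) + l*(7*w^2 - w - 6) + 35*w^2 - 30*w - 5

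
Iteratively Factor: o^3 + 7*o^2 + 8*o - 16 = (o + 4)*(o^2 + 3*o - 4) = (o - 1)*(o + 4)*(o + 4)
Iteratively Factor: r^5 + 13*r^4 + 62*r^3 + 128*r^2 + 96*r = (r + 4)*(r^4 + 9*r^3 + 26*r^2 + 24*r) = (r + 4)^2*(r^3 + 5*r^2 + 6*r) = (r + 2)*(r + 4)^2*(r^2 + 3*r) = r*(r + 2)*(r + 4)^2*(r + 3)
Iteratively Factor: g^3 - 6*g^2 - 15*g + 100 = (g + 4)*(g^2 - 10*g + 25) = (g - 5)*(g + 4)*(g - 5)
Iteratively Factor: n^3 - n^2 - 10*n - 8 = (n - 4)*(n^2 + 3*n + 2) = (n - 4)*(n + 2)*(n + 1)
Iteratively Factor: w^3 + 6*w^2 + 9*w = (w)*(w^2 + 6*w + 9) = w*(w + 3)*(w + 3)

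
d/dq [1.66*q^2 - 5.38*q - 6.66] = 3.32*q - 5.38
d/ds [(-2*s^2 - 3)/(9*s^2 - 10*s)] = 2*(10*s^2 + 27*s - 15)/(s^2*(81*s^2 - 180*s + 100))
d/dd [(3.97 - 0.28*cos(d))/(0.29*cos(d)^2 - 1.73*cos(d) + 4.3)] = (-0.0812*cos(d)^2 + 2.3026*cos(d) - 5.6641)*sin(d)/(0.0841*cos(d)^4 - 1.0034*cos(d)^3 + 5.4869*cos(d)^2 - 14.878*cos(d) + 18.49)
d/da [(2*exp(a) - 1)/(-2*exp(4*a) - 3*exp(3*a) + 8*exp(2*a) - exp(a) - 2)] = ((2*exp(a) - 1)*(8*exp(3*a) + 9*exp(2*a) - 16*exp(a) + 1) - 4*exp(4*a) - 6*exp(3*a) + 16*exp(2*a) - 2*exp(a) - 4)*exp(a)/(2*exp(4*a) + 3*exp(3*a) - 8*exp(2*a) + exp(a) + 2)^2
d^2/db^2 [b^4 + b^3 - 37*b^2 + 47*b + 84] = 12*b^2 + 6*b - 74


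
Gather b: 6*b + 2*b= 8*b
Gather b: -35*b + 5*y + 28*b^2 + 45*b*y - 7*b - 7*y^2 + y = 28*b^2 + b*(45*y - 42) - 7*y^2 + 6*y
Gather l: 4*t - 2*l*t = -2*l*t + 4*t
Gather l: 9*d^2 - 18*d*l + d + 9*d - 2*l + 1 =9*d^2 + 10*d + l*(-18*d - 2) + 1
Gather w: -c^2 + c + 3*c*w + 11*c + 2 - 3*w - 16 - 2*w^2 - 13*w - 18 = -c^2 + 12*c - 2*w^2 + w*(3*c - 16) - 32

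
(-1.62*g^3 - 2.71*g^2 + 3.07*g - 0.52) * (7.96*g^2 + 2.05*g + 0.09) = -12.8952*g^5 - 24.8926*g^4 + 18.7359*g^3 + 1.9104*g^2 - 0.7897*g - 0.0468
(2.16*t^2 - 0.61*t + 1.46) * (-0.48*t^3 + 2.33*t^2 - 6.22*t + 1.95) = -1.0368*t^5 + 5.3256*t^4 - 15.5573*t^3 + 11.408*t^2 - 10.2707*t + 2.847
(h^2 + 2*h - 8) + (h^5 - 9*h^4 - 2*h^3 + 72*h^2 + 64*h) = h^5 - 9*h^4 - 2*h^3 + 73*h^2 + 66*h - 8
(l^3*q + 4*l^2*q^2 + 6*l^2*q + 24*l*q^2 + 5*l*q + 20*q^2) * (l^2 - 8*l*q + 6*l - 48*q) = l^5*q - 4*l^4*q^2 + 12*l^4*q - 32*l^3*q^3 - 48*l^3*q^2 + 41*l^3*q - 384*l^2*q^3 - 164*l^2*q^2 + 30*l^2*q - 1312*l*q^3 - 120*l*q^2 - 960*q^3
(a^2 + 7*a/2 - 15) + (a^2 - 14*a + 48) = 2*a^2 - 21*a/2 + 33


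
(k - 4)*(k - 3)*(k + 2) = k^3 - 5*k^2 - 2*k + 24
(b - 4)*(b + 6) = b^2 + 2*b - 24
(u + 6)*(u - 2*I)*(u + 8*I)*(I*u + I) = I*u^4 - 6*u^3 + 7*I*u^3 - 42*u^2 + 22*I*u^2 - 36*u + 112*I*u + 96*I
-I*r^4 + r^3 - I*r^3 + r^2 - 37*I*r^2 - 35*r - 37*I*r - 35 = (r - 5*I)*(r - I)*(r + 7*I)*(-I*r - I)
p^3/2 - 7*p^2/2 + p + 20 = (p/2 + 1)*(p - 5)*(p - 4)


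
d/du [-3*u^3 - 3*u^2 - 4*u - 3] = -9*u^2 - 6*u - 4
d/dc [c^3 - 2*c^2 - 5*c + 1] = 3*c^2 - 4*c - 5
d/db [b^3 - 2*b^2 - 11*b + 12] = 3*b^2 - 4*b - 11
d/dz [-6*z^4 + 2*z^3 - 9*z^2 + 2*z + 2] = -24*z^3 + 6*z^2 - 18*z + 2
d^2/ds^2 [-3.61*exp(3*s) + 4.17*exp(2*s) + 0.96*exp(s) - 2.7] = (-32.49*exp(2*s) + 16.68*exp(s) + 0.96)*exp(s)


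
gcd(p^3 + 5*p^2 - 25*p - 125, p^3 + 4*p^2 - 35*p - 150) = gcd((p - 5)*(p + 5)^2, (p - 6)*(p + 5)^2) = p^2 + 10*p + 25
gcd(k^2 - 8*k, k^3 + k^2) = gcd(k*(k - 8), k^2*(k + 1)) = k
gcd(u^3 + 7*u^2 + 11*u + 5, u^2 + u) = u + 1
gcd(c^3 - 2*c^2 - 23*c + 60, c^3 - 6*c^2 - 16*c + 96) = c - 4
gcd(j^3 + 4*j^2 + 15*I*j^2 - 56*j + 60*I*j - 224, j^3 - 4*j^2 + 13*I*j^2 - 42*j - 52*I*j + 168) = j + 7*I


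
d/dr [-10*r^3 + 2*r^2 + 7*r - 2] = -30*r^2 + 4*r + 7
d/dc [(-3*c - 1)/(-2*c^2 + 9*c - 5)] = 2*(-3*c^2 - 2*c + 12)/(4*c^4 - 36*c^3 + 101*c^2 - 90*c + 25)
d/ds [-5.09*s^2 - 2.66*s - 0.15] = -10.18*s - 2.66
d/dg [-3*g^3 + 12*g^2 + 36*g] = -9*g^2 + 24*g + 36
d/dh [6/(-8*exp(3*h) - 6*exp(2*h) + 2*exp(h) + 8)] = (36*exp(2*h) + 18*exp(h) - 3)*exp(h)/(4*exp(3*h) + 3*exp(2*h) - exp(h) - 4)^2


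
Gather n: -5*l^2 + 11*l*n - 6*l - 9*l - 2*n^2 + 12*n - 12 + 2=-5*l^2 - 15*l - 2*n^2 + n*(11*l + 12) - 10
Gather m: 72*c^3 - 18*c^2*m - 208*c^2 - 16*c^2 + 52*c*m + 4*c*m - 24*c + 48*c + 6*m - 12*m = 72*c^3 - 224*c^2 + 24*c + m*(-18*c^2 + 56*c - 6)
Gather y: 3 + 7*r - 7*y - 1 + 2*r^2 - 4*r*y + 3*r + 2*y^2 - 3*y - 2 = 2*r^2 + 10*r + 2*y^2 + y*(-4*r - 10)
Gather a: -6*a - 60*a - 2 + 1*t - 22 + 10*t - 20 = -66*a + 11*t - 44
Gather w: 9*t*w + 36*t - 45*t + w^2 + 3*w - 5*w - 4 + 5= -9*t + w^2 + w*(9*t - 2) + 1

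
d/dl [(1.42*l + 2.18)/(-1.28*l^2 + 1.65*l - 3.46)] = (1.8176*l^2 + 5.5808*l - 8.5102)/(1.6384*l^4 - 4.224*l^3 + 11.5801*l^2 - 11.418*l + 11.9716)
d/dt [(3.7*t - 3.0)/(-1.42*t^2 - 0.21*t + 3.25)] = (5.254*t^2 - 8.52*t + 11.395)/(2.0164*t^4 + 0.5964*t^3 - 9.1859*t^2 - 1.365*t + 10.5625)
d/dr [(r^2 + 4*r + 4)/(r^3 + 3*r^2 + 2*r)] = (-r^2 - 4*r - 2)/(r^2*(r^2 + 2*r + 1))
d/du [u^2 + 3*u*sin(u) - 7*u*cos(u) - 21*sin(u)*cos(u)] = 7*u*sin(u) + 3*u*cos(u) + 2*u + 3*sin(u) - 7*cos(u) - 21*cos(2*u)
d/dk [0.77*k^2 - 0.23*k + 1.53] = 1.54*k - 0.23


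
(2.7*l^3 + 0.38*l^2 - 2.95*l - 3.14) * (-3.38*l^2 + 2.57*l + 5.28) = -9.126*l^5 + 5.6546*l^4 + 25.2036*l^3 + 5.0381*l^2 - 23.6458*l - 16.5792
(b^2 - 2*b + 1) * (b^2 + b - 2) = b^4 - b^3 - 3*b^2 + 5*b - 2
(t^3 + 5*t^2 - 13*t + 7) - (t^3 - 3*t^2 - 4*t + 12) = 8*t^2 - 9*t - 5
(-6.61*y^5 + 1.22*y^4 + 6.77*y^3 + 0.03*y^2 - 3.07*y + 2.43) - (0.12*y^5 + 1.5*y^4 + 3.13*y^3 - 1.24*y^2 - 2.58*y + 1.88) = -6.73*y^5 - 0.28*y^4 + 3.64*y^3 + 1.27*y^2 - 0.49*y + 0.55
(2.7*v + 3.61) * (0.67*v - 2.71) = 1.809*v^2 - 4.8983*v - 9.7831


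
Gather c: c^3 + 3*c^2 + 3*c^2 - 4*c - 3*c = c^3 + 6*c^2 - 7*c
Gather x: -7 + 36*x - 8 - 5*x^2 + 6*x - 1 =-5*x^2 + 42*x - 16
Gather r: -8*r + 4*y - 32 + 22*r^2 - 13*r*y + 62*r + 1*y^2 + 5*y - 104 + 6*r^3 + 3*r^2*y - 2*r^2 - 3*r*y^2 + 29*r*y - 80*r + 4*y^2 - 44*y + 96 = 6*r^3 + r^2*(3*y + 20) + r*(-3*y^2 + 16*y - 26) + 5*y^2 - 35*y - 40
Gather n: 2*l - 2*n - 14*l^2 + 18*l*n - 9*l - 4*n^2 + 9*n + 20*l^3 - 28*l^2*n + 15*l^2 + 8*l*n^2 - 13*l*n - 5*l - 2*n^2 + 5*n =20*l^3 + l^2 - 12*l + n^2*(8*l - 6) + n*(-28*l^2 + 5*l + 12)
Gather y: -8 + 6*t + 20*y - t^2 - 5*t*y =-t^2 + 6*t + y*(20 - 5*t) - 8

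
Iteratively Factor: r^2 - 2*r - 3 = (r + 1)*(r - 3)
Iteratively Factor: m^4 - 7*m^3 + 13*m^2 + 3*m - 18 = (m - 3)*(m^3 - 4*m^2 + m + 6) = (m - 3)*(m + 1)*(m^2 - 5*m + 6) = (m - 3)*(m - 2)*(m + 1)*(m - 3)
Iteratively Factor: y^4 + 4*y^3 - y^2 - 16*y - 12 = (y - 2)*(y^3 + 6*y^2 + 11*y + 6) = (y - 2)*(y + 2)*(y^2 + 4*y + 3) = (y - 2)*(y + 2)*(y + 3)*(y + 1)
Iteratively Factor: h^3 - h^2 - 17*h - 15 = (h + 3)*(h^2 - 4*h - 5) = (h - 5)*(h + 3)*(h + 1)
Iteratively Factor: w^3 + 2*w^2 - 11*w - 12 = (w + 4)*(w^2 - 2*w - 3) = (w - 3)*(w + 4)*(w + 1)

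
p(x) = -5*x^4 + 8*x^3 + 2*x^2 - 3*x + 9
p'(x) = -20*x^3 + 24*x^2 + 4*x - 3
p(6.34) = -5969.34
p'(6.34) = -4109.75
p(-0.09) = 9.28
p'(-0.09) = -3.15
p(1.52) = 10.47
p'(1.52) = -11.71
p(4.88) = -1863.93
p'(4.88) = -1736.22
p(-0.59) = 9.22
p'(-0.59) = 7.10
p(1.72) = 6.70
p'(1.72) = -26.89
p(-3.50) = -1049.31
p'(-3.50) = 1134.50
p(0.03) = 8.91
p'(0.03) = -2.86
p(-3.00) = -585.00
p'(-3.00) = 741.00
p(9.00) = -26829.00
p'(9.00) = -12603.00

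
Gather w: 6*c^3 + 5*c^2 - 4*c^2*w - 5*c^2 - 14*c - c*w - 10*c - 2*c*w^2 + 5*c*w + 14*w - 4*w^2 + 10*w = 6*c^3 - 24*c + w^2*(-2*c - 4) + w*(-4*c^2 + 4*c + 24)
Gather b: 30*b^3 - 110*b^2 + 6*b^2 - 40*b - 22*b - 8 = 30*b^3 - 104*b^2 - 62*b - 8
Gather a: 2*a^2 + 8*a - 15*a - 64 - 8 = 2*a^2 - 7*a - 72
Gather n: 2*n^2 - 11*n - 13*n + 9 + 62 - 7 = 2*n^2 - 24*n + 64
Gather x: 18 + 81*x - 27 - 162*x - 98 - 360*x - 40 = -441*x - 147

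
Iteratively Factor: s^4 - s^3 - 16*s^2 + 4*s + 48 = (s + 2)*(s^3 - 3*s^2 - 10*s + 24) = (s - 2)*(s + 2)*(s^2 - s - 12) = (s - 4)*(s - 2)*(s + 2)*(s + 3)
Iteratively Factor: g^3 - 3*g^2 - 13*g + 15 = (g - 1)*(g^2 - 2*g - 15) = (g - 1)*(g + 3)*(g - 5)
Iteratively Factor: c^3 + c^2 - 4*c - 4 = (c + 1)*(c^2 - 4) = (c + 1)*(c + 2)*(c - 2)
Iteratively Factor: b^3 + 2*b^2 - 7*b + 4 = (b - 1)*(b^2 + 3*b - 4) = (b - 1)*(b + 4)*(b - 1)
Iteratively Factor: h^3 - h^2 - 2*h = (h)*(h^2 - h - 2) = h*(h + 1)*(h - 2)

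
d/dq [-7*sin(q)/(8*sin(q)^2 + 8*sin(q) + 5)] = 7*(8*sin(q)^2 - 5)*cos(q)/(8*sin(q)^2 + 8*sin(q) + 5)^2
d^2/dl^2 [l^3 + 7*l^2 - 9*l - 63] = 6*l + 14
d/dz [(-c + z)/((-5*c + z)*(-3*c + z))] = ((-c + z)*(3*c - z) + (-c + z)*(5*c - z) + (3*c - z)*(5*c - z))/((3*c - z)^2*(5*c - z)^2)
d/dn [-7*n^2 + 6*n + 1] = 6 - 14*n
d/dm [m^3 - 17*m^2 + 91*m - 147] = 3*m^2 - 34*m + 91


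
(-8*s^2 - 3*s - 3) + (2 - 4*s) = -8*s^2 - 7*s - 1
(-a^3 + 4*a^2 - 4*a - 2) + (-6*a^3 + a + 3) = -7*a^3 + 4*a^2 - 3*a + 1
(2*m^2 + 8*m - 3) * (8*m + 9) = 16*m^3 + 82*m^2 + 48*m - 27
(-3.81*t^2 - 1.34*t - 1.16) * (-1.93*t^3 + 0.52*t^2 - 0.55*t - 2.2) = 7.3533*t^5 + 0.605*t^4 + 3.6375*t^3 + 8.5158*t^2 + 3.586*t + 2.552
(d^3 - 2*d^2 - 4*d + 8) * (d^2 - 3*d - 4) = d^5 - 5*d^4 - 2*d^3 + 28*d^2 - 8*d - 32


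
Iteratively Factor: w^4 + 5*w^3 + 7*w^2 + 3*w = (w + 1)*(w^3 + 4*w^2 + 3*w) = (w + 1)^2*(w^2 + 3*w) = (w + 1)^2*(w + 3)*(w)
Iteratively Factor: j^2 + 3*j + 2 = (j + 2)*(j + 1)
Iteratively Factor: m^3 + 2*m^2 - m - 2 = (m + 1)*(m^2 + m - 2) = (m + 1)*(m + 2)*(m - 1)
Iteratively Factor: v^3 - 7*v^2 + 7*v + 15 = (v - 5)*(v^2 - 2*v - 3) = (v - 5)*(v + 1)*(v - 3)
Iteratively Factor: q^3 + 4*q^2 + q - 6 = (q + 2)*(q^2 + 2*q - 3) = (q - 1)*(q + 2)*(q + 3)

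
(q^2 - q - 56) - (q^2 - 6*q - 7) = 5*q - 49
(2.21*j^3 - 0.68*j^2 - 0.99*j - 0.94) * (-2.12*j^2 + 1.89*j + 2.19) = -4.6852*j^5 + 5.6185*j^4 + 5.6535*j^3 - 1.3675*j^2 - 3.9447*j - 2.0586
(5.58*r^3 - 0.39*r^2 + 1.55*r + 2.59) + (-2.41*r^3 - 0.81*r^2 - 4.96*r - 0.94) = 3.17*r^3 - 1.2*r^2 - 3.41*r + 1.65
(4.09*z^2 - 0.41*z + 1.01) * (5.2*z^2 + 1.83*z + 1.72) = 21.268*z^4 + 5.3527*z^3 + 11.5365*z^2 + 1.1431*z + 1.7372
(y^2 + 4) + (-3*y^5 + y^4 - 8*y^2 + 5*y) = -3*y^5 + y^4 - 7*y^2 + 5*y + 4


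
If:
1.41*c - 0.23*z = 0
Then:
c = 0.163120567375887*z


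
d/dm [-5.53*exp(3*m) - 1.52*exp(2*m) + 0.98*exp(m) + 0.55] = (-16.59*exp(2*m) - 3.04*exp(m) + 0.98)*exp(m)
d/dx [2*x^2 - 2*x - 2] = 4*x - 2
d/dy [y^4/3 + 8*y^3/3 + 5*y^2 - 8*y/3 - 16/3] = 4*y^3/3 + 8*y^2 + 10*y - 8/3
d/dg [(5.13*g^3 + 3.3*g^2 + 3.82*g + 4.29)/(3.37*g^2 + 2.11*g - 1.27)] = (17.2881*g^4 + 21.6486*g^3 - 25.4557*g^2 - 37.2966*g - 13.9033)/(11.3569*g^4 + 14.2214*g^3 - 4.1077*g^2 - 5.3594*g + 1.6129)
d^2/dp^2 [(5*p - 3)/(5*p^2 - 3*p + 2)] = 2*(15*(2 - 5*p)*(5*p^2 - 3*p + 2) + (5*p - 3)*(10*p - 3)^2)/(5*p^2 - 3*p + 2)^3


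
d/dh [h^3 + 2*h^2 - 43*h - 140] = 3*h^2 + 4*h - 43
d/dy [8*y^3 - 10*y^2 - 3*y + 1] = 24*y^2 - 20*y - 3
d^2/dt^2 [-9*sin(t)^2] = -18*cos(2*t)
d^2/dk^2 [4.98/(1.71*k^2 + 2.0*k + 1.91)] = (-29.124036*k^2 - 34.0632*k + 4.98*(3.42*k + 2.0)*(6.84*k + 4.0) - 32.530356)/(1.71*k^2 + 2.0*k + 1.91)^3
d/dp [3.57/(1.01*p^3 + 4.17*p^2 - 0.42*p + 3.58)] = (-10.8171*p^2 - 29.7738*p + 1.4994)/(1.01*p^3 + 4.17*p^2 - 0.42*p + 3.58)^2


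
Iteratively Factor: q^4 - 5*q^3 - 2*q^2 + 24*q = (q + 2)*(q^3 - 7*q^2 + 12*q) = q*(q + 2)*(q^2 - 7*q + 12) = q*(q - 3)*(q + 2)*(q - 4)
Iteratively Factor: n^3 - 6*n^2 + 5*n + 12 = (n + 1)*(n^2 - 7*n + 12) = (n - 3)*(n + 1)*(n - 4)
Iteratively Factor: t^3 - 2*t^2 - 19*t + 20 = (t + 4)*(t^2 - 6*t + 5) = (t - 1)*(t + 4)*(t - 5)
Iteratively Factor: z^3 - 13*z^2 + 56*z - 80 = (z - 5)*(z^2 - 8*z + 16) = (z - 5)*(z - 4)*(z - 4)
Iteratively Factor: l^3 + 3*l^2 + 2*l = (l + 1)*(l^2 + 2*l) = (l + 1)*(l + 2)*(l)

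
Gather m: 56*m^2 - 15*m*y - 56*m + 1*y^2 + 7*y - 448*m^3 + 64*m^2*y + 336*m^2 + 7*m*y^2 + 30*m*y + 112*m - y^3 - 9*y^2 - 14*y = -448*m^3 + m^2*(64*y + 392) + m*(7*y^2 + 15*y + 56) - y^3 - 8*y^2 - 7*y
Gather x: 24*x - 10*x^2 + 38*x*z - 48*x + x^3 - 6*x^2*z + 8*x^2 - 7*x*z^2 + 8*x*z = x^3 + x^2*(-6*z - 2) + x*(-7*z^2 + 46*z - 24)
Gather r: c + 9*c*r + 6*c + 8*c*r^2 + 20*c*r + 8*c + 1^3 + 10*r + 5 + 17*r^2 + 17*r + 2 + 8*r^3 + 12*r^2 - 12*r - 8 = 15*c + 8*r^3 + r^2*(8*c + 29) + r*(29*c + 15)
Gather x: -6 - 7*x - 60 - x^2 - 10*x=-x^2 - 17*x - 66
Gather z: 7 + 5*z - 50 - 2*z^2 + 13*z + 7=-2*z^2 + 18*z - 36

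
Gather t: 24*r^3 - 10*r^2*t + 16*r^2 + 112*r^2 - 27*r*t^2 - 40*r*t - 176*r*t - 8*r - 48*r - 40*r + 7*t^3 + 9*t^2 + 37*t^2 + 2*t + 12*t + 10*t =24*r^3 + 128*r^2 - 96*r + 7*t^3 + t^2*(46 - 27*r) + t*(-10*r^2 - 216*r + 24)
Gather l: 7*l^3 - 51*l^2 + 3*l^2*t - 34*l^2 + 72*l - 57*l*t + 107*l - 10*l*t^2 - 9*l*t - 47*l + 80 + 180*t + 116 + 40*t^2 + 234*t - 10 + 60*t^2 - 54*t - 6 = 7*l^3 + l^2*(3*t - 85) + l*(-10*t^2 - 66*t + 132) + 100*t^2 + 360*t + 180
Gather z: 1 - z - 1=-z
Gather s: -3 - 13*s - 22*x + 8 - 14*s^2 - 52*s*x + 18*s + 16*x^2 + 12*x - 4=-14*s^2 + s*(5 - 52*x) + 16*x^2 - 10*x + 1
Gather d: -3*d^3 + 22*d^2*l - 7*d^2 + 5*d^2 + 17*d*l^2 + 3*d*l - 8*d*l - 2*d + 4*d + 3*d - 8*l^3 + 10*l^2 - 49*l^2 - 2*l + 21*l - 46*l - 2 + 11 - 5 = -3*d^3 + d^2*(22*l - 2) + d*(17*l^2 - 5*l + 5) - 8*l^3 - 39*l^2 - 27*l + 4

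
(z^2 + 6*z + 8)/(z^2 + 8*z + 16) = (z + 2)/(z + 4)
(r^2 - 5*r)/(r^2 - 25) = r/(r + 5)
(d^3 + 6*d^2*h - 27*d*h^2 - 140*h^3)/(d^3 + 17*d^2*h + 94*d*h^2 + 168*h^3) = (d - 5*h)/(d + 6*h)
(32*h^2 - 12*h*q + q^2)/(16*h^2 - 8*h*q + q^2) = (-8*h + q)/(-4*h + q)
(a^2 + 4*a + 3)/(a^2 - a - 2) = (a + 3)/(a - 2)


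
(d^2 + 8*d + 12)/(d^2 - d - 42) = (d + 2)/(d - 7)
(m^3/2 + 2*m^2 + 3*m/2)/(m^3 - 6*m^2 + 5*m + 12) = m*(m + 3)/(2*(m^2 - 7*m + 12))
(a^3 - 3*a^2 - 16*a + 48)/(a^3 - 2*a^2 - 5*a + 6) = (a^2 - 16)/(a^2 + a - 2)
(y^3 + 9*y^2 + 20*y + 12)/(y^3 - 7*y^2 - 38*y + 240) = (y^2 + 3*y + 2)/(y^2 - 13*y + 40)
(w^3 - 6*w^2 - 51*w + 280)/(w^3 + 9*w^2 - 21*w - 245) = (w - 8)/(w + 7)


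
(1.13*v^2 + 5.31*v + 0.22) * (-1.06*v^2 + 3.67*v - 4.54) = -1.1978*v^4 - 1.4815*v^3 + 14.1243*v^2 - 23.3*v - 0.9988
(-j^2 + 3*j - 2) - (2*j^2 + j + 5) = -3*j^2 + 2*j - 7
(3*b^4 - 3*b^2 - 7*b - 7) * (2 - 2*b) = -6*b^5 + 6*b^4 + 6*b^3 + 8*b^2 - 14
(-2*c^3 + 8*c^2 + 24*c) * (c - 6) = -2*c^4 + 20*c^3 - 24*c^2 - 144*c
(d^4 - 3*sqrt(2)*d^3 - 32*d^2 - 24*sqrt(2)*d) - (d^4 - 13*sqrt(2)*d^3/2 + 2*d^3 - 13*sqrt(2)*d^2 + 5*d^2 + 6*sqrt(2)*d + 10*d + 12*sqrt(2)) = -2*d^3 + 7*sqrt(2)*d^3/2 - 37*d^2 + 13*sqrt(2)*d^2 - 30*sqrt(2)*d - 10*d - 12*sqrt(2)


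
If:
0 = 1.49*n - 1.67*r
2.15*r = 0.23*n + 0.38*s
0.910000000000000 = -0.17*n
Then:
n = -5.35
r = -4.78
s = -23.78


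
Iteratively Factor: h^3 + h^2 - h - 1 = (h - 1)*(h^2 + 2*h + 1) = (h - 1)*(h + 1)*(h + 1)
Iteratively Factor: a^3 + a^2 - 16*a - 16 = (a + 4)*(a^2 - 3*a - 4) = (a + 1)*(a + 4)*(a - 4)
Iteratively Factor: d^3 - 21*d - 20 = (d + 4)*(d^2 - 4*d - 5) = (d - 5)*(d + 4)*(d + 1)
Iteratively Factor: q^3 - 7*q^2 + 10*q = (q - 2)*(q^2 - 5*q) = q*(q - 2)*(q - 5)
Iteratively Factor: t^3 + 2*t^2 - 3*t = (t - 1)*(t^2 + 3*t) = t*(t - 1)*(t + 3)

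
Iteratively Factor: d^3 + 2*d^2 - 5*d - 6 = (d - 2)*(d^2 + 4*d + 3) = (d - 2)*(d + 3)*(d + 1)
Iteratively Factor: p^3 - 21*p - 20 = (p - 5)*(p^2 + 5*p + 4) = (p - 5)*(p + 1)*(p + 4)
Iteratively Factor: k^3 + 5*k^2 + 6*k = (k + 2)*(k^2 + 3*k) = k*(k + 2)*(k + 3)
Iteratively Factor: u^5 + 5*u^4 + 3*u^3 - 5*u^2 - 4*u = (u - 1)*(u^4 + 6*u^3 + 9*u^2 + 4*u) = (u - 1)*(u + 1)*(u^3 + 5*u^2 + 4*u) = (u - 1)*(u + 1)*(u + 4)*(u^2 + u) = u*(u - 1)*(u + 1)*(u + 4)*(u + 1)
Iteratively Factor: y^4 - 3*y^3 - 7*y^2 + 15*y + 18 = (y - 3)*(y^3 - 7*y - 6) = (y - 3)*(y + 2)*(y^2 - 2*y - 3) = (y - 3)^2*(y + 2)*(y + 1)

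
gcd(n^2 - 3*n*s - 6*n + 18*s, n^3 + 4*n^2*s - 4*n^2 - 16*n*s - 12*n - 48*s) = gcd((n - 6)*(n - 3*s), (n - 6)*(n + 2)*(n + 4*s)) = n - 6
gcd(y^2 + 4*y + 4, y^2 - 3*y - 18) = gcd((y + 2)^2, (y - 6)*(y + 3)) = 1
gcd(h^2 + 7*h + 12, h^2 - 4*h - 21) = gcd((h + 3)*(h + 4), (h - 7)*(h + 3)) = h + 3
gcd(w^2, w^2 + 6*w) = w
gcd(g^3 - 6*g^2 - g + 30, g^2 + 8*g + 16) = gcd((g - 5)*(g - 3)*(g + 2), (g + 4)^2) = 1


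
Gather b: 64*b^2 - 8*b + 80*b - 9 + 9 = 64*b^2 + 72*b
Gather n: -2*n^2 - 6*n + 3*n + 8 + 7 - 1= -2*n^2 - 3*n + 14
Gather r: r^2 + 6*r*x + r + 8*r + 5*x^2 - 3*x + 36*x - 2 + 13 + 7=r^2 + r*(6*x + 9) + 5*x^2 + 33*x + 18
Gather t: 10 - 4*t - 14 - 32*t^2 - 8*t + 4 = -32*t^2 - 12*t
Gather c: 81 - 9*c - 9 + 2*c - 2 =70 - 7*c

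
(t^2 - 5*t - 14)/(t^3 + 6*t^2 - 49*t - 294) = (t + 2)/(t^2 + 13*t + 42)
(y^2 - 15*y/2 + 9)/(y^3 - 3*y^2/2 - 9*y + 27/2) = (y - 6)/(y^2 - 9)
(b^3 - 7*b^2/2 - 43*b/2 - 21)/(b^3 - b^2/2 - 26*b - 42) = (2*b^2 - 11*b - 21)/(2*b^2 - 5*b - 42)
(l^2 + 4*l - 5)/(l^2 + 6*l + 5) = (l - 1)/(l + 1)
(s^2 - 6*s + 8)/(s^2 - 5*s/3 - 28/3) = 3*(s - 2)/(3*s + 7)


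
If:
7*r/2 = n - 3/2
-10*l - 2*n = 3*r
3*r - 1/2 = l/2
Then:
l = -2/5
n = 37/20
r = 1/10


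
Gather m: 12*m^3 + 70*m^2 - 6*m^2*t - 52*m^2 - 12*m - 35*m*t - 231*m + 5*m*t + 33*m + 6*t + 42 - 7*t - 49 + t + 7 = 12*m^3 + m^2*(18 - 6*t) + m*(-30*t - 210)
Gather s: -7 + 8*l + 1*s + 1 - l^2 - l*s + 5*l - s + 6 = -l^2 - l*s + 13*l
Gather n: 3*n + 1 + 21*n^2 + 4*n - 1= 21*n^2 + 7*n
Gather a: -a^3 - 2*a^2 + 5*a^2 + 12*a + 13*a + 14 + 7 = -a^3 + 3*a^2 + 25*a + 21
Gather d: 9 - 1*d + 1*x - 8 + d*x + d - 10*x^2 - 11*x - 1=d*x - 10*x^2 - 10*x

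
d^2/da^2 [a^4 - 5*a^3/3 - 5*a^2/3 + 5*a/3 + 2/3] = 12*a^2 - 10*a - 10/3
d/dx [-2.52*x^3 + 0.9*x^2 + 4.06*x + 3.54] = -7.56*x^2 + 1.8*x + 4.06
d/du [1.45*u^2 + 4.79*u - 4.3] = 2.9*u + 4.79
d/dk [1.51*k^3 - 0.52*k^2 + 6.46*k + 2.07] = 4.53*k^2 - 1.04*k + 6.46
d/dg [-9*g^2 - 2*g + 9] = -18*g - 2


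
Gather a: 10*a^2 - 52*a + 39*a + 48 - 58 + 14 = 10*a^2 - 13*a + 4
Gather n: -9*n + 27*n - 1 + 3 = 18*n + 2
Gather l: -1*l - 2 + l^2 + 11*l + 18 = l^2 + 10*l + 16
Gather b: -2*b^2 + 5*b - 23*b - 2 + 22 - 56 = -2*b^2 - 18*b - 36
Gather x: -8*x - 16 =-8*x - 16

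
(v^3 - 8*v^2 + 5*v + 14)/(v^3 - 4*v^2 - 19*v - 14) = (v - 2)/(v + 2)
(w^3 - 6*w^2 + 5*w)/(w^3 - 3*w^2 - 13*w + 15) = w/(w + 3)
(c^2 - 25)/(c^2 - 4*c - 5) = (c + 5)/(c + 1)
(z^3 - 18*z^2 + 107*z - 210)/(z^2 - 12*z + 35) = z - 6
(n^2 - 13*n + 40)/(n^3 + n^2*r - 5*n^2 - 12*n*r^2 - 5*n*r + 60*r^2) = (8 - n)/(-n^2 - n*r + 12*r^2)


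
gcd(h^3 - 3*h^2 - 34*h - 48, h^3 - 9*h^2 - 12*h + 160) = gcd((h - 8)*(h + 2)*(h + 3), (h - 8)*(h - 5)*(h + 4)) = h - 8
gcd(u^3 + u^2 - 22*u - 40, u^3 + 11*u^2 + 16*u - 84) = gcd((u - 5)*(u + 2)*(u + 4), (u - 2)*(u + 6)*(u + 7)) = 1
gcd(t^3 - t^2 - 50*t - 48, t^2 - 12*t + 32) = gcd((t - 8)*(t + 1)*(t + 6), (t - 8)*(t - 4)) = t - 8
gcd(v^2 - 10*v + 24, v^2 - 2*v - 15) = 1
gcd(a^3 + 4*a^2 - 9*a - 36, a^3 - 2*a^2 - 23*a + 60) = a - 3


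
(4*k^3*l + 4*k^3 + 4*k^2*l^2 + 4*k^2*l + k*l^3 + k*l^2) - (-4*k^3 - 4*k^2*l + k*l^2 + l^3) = 4*k^3*l + 8*k^3 + 4*k^2*l^2 + 8*k^2*l + k*l^3 - l^3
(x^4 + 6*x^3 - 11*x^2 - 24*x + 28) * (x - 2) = x^5 + 4*x^4 - 23*x^3 - 2*x^2 + 76*x - 56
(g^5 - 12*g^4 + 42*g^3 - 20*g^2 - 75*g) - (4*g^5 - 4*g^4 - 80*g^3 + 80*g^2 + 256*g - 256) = -3*g^5 - 8*g^4 + 122*g^3 - 100*g^2 - 331*g + 256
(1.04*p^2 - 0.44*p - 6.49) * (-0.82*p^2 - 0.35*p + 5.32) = -0.8528*p^4 - 0.00320000000000004*p^3 + 11.0086*p^2 - 0.0693000000000001*p - 34.5268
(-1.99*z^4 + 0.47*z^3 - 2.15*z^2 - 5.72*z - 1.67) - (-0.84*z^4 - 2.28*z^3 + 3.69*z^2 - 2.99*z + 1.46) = -1.15*z^4 + 2.75*z^3 - 5.84*z^2 - 2.73*z - 3.13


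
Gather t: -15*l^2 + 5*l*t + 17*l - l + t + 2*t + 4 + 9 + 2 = -15*l^2 + 16*l + t*(5*l + 3) + 15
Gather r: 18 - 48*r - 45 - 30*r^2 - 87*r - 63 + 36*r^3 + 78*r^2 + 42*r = 36*r^3 + 48*r^2 - 93*r - 90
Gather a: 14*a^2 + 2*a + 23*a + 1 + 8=14*a^2 + 25*a + 9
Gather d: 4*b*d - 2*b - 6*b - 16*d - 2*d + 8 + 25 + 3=-8*b + d*(4*b - 18) + 36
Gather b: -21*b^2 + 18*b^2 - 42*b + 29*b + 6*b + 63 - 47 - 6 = -3*b^2 - 7*b + 10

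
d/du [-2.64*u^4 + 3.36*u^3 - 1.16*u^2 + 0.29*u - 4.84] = -10.56*u^3 + 10.08*u^2 - 2.32*u + 0.29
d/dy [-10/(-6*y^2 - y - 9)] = 10*(-12*y - 1)/(6*y^2 + y + 9)^2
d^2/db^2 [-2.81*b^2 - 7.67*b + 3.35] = -5.62000000000000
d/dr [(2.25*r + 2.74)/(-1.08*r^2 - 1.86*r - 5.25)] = (2.43*r^2 + 5.9184*r - 6.7161)/(1.1664*r^4 + 4.0176*r^3 + 14.7996*r^2 + 19.53*r + 27.5625)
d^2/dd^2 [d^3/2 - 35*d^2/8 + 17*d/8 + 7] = 3*d - 35/4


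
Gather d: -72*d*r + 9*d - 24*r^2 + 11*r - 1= d*(9 - 72*r) - 24*r^2 + 11*r - 1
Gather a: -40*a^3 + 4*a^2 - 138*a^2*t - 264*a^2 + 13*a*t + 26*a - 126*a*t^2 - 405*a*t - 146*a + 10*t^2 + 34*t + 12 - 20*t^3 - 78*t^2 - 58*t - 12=-40*a^3 + a^2*(-138*t - 260) + a*(-126*t^2 - 392*t - 120) - 20*t^3 - 68*t^2 - 24*t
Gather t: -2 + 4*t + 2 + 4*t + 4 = 8*t + 4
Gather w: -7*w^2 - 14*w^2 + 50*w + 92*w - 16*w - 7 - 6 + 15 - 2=-21*w^2 + 126*w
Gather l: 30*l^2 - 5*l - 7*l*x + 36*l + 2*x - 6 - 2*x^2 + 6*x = 30*l^2 + l*(31 - 7*x) - 2*x^2 + 8*x - 6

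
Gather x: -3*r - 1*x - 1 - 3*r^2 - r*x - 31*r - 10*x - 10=-3*r^2 - 34*r + x*(-r - 11) - 11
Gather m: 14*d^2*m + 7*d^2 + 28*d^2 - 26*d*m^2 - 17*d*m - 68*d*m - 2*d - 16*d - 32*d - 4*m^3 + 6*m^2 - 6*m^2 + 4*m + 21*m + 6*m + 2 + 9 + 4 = 35*d^2 - 26*d*m^2 - 50*d - 4*m^3 + m*(14*d^2 - 85*d + 31) + 15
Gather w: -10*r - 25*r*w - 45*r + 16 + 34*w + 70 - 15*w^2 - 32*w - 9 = -55*r - 15*w^2 + w*(2 - 25*r) + 77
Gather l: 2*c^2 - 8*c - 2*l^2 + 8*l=2*c^2 - 8*c - 2*l^2 + 8*l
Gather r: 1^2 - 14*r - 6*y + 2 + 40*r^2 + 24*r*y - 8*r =40*r^2 + r*(24*y - 22) - 6*y + 3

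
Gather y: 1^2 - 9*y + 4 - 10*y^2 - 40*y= -10*y^2 - 49*y + 5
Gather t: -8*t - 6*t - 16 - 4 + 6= -14*t - 14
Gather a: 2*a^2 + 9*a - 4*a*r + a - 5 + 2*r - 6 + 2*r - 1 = 2*a^2 + a*(10 - 4*r) + 4*r - 12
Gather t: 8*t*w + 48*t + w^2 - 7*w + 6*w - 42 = t*(8*w + 48) + w^2 - w - 42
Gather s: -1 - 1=-2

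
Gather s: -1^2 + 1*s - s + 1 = 0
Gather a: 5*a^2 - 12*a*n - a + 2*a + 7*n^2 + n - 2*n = 5*a^2 + a*(1 - 12*n) + 7*n^2 - n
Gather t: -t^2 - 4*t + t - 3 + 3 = -t^2 - 3*t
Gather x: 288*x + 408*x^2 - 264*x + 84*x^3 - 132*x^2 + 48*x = 84*x^3 + 276*x^2 + 72*x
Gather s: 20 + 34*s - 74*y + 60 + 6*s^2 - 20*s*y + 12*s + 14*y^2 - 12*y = 6*s^2 + s*(46 - 20*y) + 14*y^2 - 86*y + 80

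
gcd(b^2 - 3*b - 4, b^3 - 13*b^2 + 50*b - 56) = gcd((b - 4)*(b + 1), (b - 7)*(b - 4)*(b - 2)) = b - 4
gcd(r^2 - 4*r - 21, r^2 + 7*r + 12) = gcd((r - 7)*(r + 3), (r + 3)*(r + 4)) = r + 3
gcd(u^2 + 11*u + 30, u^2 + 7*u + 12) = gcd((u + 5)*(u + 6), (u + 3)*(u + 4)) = 1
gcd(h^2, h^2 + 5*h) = h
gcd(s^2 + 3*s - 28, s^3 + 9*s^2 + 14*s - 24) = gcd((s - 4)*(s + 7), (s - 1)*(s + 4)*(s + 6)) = 1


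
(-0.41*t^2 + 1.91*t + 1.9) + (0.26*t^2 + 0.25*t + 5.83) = -0.15*t^2 + 2.16*t + 7.73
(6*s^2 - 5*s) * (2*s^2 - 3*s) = 12*s^4 - 28*s^3 + 15*s^2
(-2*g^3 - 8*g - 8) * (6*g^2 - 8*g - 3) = -12*g^5 + 16*g^4 - 42*g^3 + 16*g^2 + 88*g + 24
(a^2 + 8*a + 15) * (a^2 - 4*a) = a^4 + 4*a^3 - 17*a^2 - 60*a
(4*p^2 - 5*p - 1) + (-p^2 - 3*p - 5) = 3*p^2 - 8*p - 6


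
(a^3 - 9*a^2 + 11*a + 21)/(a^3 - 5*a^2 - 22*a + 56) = (a^2 - 2*a - 3)/(a^2 + 2*a - 8)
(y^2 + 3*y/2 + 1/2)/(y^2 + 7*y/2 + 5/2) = (2*y + 1)/(2*y + 5)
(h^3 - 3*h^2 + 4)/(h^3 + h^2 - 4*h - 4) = (h - 2)/(h + 2)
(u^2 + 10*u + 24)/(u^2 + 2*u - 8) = (u + 6)/(u - 2)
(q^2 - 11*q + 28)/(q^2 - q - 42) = (q - 4)/(q + 6)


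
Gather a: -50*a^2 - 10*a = -50*a^2 - 10*a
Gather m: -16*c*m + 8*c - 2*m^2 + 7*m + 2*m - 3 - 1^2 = 8*c - 2*m^2 + m*(9 - 16*c) - 4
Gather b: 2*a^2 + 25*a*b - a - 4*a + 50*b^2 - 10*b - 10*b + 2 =2*a^2 - 5*a + 50*b^2 + b*(25*a - 20) + 2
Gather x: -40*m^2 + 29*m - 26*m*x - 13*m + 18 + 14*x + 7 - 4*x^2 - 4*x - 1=-40*m^2 + 16*m - 4*x^2 + x*(10 - 26*m) + 24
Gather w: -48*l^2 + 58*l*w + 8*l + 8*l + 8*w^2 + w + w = -48*l^2 + 16*l + 8*w^2 + w*(58*l + 2)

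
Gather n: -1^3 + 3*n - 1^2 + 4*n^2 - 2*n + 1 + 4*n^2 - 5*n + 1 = 8*n^2 - 4*n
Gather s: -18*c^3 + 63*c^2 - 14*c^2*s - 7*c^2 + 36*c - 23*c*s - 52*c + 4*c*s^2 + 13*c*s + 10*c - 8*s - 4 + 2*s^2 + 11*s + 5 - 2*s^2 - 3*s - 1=-18*c^3 + 56*c^2 + 4*c*s^2 - 6*c + s*(-14*c^2 - 10*c)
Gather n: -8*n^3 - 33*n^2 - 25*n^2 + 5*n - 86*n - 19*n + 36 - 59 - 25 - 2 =-8*n^3 - 58*n^2 - 100*n - 50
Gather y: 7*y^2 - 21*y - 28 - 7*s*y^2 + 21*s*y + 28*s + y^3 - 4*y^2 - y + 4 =28*s + y^3 + y^2*(3 - 7*s) + y*(21*s - 22) - 24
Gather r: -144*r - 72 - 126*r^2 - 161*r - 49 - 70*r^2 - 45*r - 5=-196*r^2 - 350*r - 126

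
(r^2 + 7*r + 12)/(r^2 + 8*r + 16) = (r + 3)/(r + 4)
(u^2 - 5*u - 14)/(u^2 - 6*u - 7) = (u + 2)/(u + 1)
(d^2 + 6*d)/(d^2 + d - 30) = d/(d - 5)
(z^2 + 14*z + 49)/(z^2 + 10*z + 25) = (z^2 + 14*z + 49)/(z^2 + 10*z + 25)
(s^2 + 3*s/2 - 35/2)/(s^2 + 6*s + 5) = (s - 7/2)/(s + 1)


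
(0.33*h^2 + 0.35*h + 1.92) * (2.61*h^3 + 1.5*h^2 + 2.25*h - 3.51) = 0.8613*h^5 + 1.4085*h^4 + 6.2787*h^3 + 2.5092*h^2 + 3.0915*h - 6.7392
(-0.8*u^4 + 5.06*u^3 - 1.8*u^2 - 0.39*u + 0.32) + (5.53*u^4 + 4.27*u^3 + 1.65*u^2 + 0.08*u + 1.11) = 4.73*u^4 + 9.33*u^3 - 0.15*u^2 - 0.31*u + 1.43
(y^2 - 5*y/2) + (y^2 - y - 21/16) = 2*y^2 - 7*y/2 - 21/16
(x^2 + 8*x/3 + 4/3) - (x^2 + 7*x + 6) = -13*x/3 - 14/3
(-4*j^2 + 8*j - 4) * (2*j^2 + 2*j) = -8*j^4 + 8*j^3 + 8*j^2 - 8*j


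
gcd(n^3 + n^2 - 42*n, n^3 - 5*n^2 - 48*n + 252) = n^2 + n - 42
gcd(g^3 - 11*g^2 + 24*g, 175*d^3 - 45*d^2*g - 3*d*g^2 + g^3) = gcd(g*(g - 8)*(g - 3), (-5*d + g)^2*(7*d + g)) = 1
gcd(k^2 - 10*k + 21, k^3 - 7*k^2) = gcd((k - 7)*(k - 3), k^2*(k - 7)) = k - 7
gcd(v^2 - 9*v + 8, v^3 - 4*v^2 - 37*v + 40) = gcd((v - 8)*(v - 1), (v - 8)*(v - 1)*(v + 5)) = v^2 - 9*v + 8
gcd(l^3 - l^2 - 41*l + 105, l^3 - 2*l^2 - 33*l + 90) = l^2 - 8*l + 15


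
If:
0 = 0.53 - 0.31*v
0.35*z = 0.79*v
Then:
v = 1.71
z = 3.86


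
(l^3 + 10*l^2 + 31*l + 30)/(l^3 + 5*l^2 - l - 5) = (l^2 + 5*l + 6)/(l^2 - 1)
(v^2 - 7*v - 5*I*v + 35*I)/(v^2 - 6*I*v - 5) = (v - 7)/(v - I)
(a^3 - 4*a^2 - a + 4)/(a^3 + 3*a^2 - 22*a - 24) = (a - 1)/(a + 6)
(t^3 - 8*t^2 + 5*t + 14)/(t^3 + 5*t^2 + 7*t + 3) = (t^2 - 9*t + 14)/(t^2 + 4*t + 3)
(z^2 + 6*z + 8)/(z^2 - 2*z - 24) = (z + 2)/(z - 6)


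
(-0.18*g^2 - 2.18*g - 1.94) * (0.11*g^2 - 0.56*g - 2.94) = -0.0198*g^4 - 0.139*g^3 + 1.5366*g^2 + 7.4956*g + 5.7036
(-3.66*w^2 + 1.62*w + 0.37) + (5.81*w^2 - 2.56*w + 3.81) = 2.15*w^2 - 0.94*w + 4.18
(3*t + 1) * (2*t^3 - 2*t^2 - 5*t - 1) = 6*t^4 - 4*t^3 - 17*t^2 - 8*t - 1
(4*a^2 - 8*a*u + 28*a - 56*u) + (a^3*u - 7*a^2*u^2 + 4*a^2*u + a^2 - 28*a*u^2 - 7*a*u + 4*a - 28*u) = a^3*u - 7*a^2*u^2 + 4*a^2*u + 5*a^2 - 28*a*u^2 - 15*a*u + 32*a - 84*u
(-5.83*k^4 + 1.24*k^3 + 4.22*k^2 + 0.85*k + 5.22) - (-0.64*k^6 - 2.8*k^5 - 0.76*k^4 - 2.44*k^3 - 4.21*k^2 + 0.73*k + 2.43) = 0.64*k^6 + 2.8*k^5 - 5.07*k^4 + 3.68*k^3 + 8.43*k^2 + 0.12*k + 2.79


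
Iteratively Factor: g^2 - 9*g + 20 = (g - 4)*(g - 5)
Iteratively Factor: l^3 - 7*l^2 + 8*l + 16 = (l - 4)*(l^2 - 3*l - 4) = (l - 4)^2*(l + 1)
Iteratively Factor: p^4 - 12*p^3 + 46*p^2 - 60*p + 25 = (p - 5)*(p^3 - 7*p^2 + 11*p - 5) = (p - 5)*(p - 1)*(p^2 - 6*p + 5) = (p - 5)^2*(p - 1)*(p - 1)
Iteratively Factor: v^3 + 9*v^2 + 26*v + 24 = (v + 4)*(v^2 + 5*v + 6) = (v + 3)*(v + 4)*(v + 2)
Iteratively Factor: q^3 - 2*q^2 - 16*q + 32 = (q - 4)*(q^2 + 2*q - 8) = (q - 4)*(q - 2)*(q + 4)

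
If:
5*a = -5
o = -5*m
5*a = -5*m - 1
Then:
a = -1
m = 4/5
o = -4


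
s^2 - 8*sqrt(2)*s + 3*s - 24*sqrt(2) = (s + 3)*(s - 8*sqrt(2))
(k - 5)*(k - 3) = k^2 - 8*k + 15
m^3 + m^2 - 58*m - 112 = (m - 8)*(m + 2)*(m + 7)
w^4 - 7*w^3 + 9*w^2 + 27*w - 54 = (w - 3)^3*(w + 2)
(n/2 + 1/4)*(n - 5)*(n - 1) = n^3/2 - 11*n^2/4 + n + 5/4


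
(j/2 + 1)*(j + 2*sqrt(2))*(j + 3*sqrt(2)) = j^3/2 + j^2 + 5*sqrt(2)*j^2/2 + 6*j + 5*sqrt(2)*j + 12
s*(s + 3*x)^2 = s^3 + 6*s^2*x + 9*s*x^2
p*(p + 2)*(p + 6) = p^3 + 8*p^2 + 12*p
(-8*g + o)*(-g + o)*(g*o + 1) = 8*g^3*o - 9*g^2*o^2 + 8*g^2 + g*o^3 - 9*g*o + o^2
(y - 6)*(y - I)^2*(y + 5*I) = y^4 - 6*y^3 + 3*I*y^3 + 9*y^2 - 18*I*y^2 - 54*y - 5*I*y + 30*I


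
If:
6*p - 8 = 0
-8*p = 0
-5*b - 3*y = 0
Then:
No Solution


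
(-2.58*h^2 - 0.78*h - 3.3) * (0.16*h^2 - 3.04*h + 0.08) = -0.4128*h^4 + 7.7184*h^3 + 1.6368*h^2 + 9.9696*h - 0.264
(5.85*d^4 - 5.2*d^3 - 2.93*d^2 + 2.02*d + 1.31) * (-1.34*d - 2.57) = -7.839*d^5 - 8.0665*d^4 + 17.2902*d^3 + 4.8233*d^2 - 6.9468*d - 3.3667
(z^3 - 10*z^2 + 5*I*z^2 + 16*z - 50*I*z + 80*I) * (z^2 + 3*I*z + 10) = z^5 - 10*z^4 + 8*I*z^4 + 11*z^3 - 80*I*z^3 + 50*z^2 + 178*I*z^2 - 80*z - 500*I*z + 800*I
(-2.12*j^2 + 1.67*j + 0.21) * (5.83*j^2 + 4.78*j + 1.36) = -12.3596*j^4 - 0.397500000000001*j^3 + 6.3237*j^2 + 3.275*j + 0.2856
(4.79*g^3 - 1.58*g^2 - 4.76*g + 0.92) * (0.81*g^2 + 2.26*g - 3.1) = 3.8799*g^5 + 9.5456*g^4 - 22.2754*g^3 - 5.1144*g^2 + 16.8352*g - 2.852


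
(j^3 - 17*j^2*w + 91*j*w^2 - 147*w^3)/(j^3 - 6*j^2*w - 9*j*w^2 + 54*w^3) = (-j^2 + 14*j*w - 49*w^2)/(-j^2 + 3*j*w + 18*w^2)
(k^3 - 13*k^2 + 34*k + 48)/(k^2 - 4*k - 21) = (-k^3 + 13*k^2 - 34*k - 48)/(-k^2 + 4*k + 21)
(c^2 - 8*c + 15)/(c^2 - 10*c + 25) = (c - 3)/(c - 5)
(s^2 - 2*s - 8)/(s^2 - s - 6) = (s - 4)/(s - 3)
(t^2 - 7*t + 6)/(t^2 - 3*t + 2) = (t - 6)/(t - 2)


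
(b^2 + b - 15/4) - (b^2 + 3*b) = -2*b - 15/4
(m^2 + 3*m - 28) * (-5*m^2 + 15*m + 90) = -5*m^4 + 275*m^2 - 150*m - 2520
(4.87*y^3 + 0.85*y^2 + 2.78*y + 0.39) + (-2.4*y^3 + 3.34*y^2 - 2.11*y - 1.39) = 2.47*y^3 + 4.19*y^2 + 0.67*y - 1.0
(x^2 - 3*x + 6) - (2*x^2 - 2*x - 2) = -x^2 - x + 8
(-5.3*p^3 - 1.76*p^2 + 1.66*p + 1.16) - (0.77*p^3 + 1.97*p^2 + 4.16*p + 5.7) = -6.07*p^3 - 3.73*p^2 - 2.5*p - 4.54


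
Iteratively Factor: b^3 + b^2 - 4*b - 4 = (b + 1)*(b^2 - 4) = (b + 1)*(b + 2)*(b - 2)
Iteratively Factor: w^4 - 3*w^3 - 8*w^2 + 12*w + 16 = (w + 1)*(w^3 - 4*w^2 - 4*w + 16) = (w - 2)*(w + 1)*(w^2 - 2*w - 8) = (w - 4)*(w - 2)*(w + 1)*(w + 2)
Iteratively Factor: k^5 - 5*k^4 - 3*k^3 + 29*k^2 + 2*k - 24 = (k - 4)*(k^4 - k^3 - 7*k^2 + k + 6) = (k - 4)*(k - 3)*(k^3 + 2*k^2 - k - 2) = (k - 4)*(k - 3)*(k + 1)*(k^2 + k - 2) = (k - 4)*(k - 3)*(k + 1)*(k + 2)*(k - 1)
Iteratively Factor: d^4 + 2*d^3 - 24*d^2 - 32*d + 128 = (d + 4)*(d^3 - 2*d^2 - 16*d + 32) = (d - 2)*(d + 4)*(d^2 - 16) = (d - 4)*(d - 2)*(d + 4)*(d + 4)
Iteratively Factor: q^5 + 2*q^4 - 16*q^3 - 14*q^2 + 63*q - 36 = (q - 1)*(q^4 + 3*q^3 - 13*q^2 - 27*q + 36) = (q - 3)*(q - 1)*(q^3 + 6*q^2 + 5*q - 12) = (q - 3)*(q - 1)*(q + 3)*(q^2 + 3*q - 4) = (q - 3)*(q - 1)^2*(q + 3)*(q + 4)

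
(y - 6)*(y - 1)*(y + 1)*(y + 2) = y^4 - 4*y^3 - 13*y^2 + 4*y + 12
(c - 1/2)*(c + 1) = c^2 + c/2 - 1/2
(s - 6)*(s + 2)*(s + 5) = s^3 + s^2 - 32*s - 60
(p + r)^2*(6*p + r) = 6*p^3 + 13*p^2*r + 8*p*r^2 + r^3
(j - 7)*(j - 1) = j^2 - 8*j + 7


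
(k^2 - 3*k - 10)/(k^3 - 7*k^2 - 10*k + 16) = (k - 5)/(k^2 - 9*k + 8)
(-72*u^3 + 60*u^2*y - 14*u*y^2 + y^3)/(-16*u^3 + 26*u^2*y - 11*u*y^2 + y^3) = (36*u^2 - 12*u*y + y^2)/(8*u^2 - 9*u*y + y^2)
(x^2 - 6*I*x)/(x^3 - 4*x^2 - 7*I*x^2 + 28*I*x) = (x - 6*I)/(x^2 - 4*x - 7*I*x + 28*I)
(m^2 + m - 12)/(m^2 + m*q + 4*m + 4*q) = (m - 3)/(m + q)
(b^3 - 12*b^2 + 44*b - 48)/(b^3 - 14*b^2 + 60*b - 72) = (b - 4)/(b - 6)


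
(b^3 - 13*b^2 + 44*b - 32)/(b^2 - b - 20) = (-b^3 + 13*b^2 - 44*b + 32)/(-b^2 + b + 20)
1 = 1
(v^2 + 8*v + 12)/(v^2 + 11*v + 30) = (v + 2)/(v + 5)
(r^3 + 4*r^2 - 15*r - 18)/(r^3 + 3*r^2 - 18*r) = (r + 1)/r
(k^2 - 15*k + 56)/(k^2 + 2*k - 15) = (k^2 - 15*k + 56)/(k^2 + 2*k - 15)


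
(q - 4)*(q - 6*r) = q^2 - 6*q*r - 4*q + 24*r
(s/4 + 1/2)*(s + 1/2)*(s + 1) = s^3/4 + 7*s^2/8 + 7*s/8 + 1/4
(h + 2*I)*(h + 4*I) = h^2 + 6*I*h - 8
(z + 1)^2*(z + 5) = z^3 + 7*z^2 + 11*z + 5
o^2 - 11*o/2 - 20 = (o - 8)*(o + 5/2)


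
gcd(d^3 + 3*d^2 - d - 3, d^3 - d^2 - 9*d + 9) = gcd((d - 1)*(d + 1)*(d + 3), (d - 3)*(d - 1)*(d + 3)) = d^2 + 2*d - 3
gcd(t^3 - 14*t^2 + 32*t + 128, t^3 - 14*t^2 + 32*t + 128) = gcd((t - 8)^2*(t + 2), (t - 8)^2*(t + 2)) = t^3 - 14*t^2 + 32*t + 128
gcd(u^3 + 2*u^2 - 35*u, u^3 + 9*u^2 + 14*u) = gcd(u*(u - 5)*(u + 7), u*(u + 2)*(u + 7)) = u^2 + 7*u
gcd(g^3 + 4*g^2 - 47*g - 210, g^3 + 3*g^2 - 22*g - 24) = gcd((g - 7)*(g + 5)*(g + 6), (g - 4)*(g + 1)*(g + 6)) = g + 6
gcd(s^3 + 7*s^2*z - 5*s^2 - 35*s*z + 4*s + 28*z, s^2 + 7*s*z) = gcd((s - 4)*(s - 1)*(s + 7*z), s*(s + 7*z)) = s + 7*z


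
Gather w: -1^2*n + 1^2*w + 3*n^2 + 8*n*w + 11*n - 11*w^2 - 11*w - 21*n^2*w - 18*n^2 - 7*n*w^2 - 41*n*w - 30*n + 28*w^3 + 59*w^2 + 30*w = -15*n^2 - 20*n + 28*w^3 + w^2*(48 - 7*n) + w*(-21*n^2 - 33*n + 20)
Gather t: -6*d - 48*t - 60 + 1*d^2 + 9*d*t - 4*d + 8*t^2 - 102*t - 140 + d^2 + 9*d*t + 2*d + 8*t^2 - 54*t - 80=2*d^2 - 8*d + 16*t^2 + t*(18*d - 204) - 280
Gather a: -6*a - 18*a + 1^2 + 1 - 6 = -24*a - 4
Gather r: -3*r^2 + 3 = 3 - 3*r^2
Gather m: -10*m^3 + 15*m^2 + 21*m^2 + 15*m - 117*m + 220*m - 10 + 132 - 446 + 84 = -10*m^3 + 36*m^2 + 118*m - 240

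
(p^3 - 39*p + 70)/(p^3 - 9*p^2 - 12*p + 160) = (p^2 + 5*p - 14)/(p^2 - 4*p - 32)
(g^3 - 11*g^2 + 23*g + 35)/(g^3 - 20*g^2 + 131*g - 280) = (g + 1)/(g - 8)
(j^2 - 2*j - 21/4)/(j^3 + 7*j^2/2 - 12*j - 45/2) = (j - 7/2)/(j^2 + 2*j - 15)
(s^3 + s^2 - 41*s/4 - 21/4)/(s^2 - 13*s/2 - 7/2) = (2*s^2 + s - 21)/(2*(s - 7))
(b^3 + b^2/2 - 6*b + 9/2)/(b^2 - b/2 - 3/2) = (b^2 + 2*b - 3)/(b + 1)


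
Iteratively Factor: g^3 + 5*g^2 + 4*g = (g + 4)*(g^2 + g) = (g + 1)*(g + 4)*(g)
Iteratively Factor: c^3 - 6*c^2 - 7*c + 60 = (c - 5)*(c^2 - c - 12) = (c - 5)*(c - 4)*(c + 3)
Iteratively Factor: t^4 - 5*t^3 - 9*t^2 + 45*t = (t + 3)*(t^3 - 8*t^2 + 15*t) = t*(t + 3)*(t^2 - 8*t + 15) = t*(t - 5)*(t + 3)*(t - 3)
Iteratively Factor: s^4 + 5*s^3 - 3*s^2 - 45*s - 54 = (s + 2)*(s^3 + 3*s^2 - 9*s - 27) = (s - 3)*(s + 2)*(s^2 + 6*s + 9) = (s - 3)*(s + 2)*(s + 3)*(s + 3)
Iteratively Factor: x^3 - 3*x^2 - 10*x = (x + 2)*(x^2 - 5*x) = (x - 5)*(x + 2)*(x)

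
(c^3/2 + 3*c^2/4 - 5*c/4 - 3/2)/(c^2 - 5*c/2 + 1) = (2*c^3 + 3*c^2 - 5*c - 6)/(2*(2*c^2 - 5*c + 2))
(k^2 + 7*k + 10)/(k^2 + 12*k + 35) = (k + 2)/(k + 7)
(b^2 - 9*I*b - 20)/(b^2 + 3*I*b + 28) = (b - 5*I)/(b + 7*I)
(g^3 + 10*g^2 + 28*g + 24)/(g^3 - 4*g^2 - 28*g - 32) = (g + 6)/(g - 8)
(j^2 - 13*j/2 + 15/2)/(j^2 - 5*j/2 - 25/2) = (2*j - 3)/(2*j + 5)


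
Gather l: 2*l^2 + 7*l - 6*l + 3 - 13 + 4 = 2*l^2 + l - 6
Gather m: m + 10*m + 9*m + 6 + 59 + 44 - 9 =20*m + 100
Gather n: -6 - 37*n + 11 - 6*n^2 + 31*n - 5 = -6*n^2 - 6*n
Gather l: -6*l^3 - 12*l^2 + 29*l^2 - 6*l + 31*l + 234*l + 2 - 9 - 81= -6*l^3 + 17*l^2 + 259*l - 88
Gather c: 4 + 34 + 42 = 80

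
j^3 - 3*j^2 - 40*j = j*(j - 8)*(j + 5)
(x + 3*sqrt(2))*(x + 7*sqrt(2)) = x^2 + 10*sqrt(2)*x + 42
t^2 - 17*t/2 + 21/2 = (t - 7)*(t - 3/2)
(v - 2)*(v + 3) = v^2 + v - 6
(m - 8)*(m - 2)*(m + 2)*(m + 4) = m^4 - 4*m^3 - 36*m^2 + 16*m + 128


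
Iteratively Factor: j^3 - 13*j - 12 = (j + 3)*(j^2 - 3*j - 4) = (j + 1)*(j + 3)*(j - 4)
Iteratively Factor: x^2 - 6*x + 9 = (x - 3)*(x - 3)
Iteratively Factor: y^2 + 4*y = (y + 4)*(y)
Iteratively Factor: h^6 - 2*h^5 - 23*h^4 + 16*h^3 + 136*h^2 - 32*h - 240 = (h - 2)*(h^5 - 23*h^3 - 30*h^2 + 76*h + 120) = (h - 2)*(h + 2)*(h^4 - 2*h^3 - 19*h^2 + 8*h + 60) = (h - 5)*(h - 2)*(h + 2)*(h^3 + 3*h^2 - 4*h - 12) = (h - 5)*(h - 2)*(h + 2)^2*(h^2 + h - 6) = (h - 5)*(h - 2)*(h + 2)^2*(h + 3)*(h - 2)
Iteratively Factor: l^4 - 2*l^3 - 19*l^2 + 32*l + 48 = (l - 4)*(l^3 + 2*l^2 - 11*l - 12) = (l - 4)*(l - 3)*(l^2 + 5*l + 4) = (l - 4)*(l - 3)*(l + 4)*(l + 1)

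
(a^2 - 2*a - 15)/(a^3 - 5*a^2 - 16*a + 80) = (a + 3)/(a^2 - 16)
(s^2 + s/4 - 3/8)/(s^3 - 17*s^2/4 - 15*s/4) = (s - 1/2)/(s*(s - 5))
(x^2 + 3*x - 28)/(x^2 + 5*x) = (x^2 + 3*x - 28)/(x*(x + 5))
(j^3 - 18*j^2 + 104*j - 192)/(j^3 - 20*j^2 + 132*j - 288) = (j - 4)/(j - 6)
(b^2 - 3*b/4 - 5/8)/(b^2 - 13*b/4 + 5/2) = (b + 1/2)/(b - 2)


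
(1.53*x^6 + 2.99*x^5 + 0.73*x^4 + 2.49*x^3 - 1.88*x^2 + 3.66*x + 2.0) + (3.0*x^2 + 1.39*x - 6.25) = 1.53*x^6 + 2.99*x^5 + 0.73*x^4 + 2.49*x^3 + 1.12*x^2 + 5.05*x - 4.25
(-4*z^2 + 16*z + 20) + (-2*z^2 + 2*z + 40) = -6*z^2 + 18*z + 60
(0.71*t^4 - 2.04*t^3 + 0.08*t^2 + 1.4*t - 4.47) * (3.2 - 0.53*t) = -0.3763*t^5 + 3.3532*t^4 - 6.5704*t^3 - 0.486*t^2 + 6.8491*t - 14.304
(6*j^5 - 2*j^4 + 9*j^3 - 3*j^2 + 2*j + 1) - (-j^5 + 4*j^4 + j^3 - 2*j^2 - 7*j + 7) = 7*j^5 - 6*j^4 + 8*j^3 - j^2 + 9*j - 6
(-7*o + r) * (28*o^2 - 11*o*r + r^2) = -196*o^3 + 105*o^2*r - 18*o*r^2 + r^3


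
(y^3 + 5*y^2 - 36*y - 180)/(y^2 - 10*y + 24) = (y^2 + 11*y + 30)/(y - 4)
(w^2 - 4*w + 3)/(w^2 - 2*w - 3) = (w - 1)/(w + 1)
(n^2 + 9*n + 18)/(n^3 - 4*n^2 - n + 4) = (n^2 + 9*n + 18)/(n^3 - 4*n^2 - n + 4)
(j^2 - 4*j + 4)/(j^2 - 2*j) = (j - 2)/j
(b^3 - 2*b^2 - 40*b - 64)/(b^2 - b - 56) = (b^2 + 6*b + 8)/(b + 7)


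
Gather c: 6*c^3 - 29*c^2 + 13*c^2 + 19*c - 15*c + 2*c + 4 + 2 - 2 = 6*c^3 - 16*c^2 + 6*c + 4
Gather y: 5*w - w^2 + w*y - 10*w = -w^2 + w*y - 5*w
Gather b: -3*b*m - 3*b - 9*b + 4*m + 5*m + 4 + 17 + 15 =b*(-3*m - 12) + 9*m + 36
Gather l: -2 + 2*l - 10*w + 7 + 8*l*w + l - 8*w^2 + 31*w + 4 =l*(8*w + 3) - 8*w^2 + 21*w + 9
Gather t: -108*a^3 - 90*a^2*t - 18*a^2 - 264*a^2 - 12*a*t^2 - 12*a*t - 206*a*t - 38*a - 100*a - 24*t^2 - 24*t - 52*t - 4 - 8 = -108*a^3 - 282*a^2 - 138*a + t^2*(-12*a - 24) + t*(-90*a^2 - 218*a - 76) - 12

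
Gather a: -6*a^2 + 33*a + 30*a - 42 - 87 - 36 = -6*a^2 + 63*a - 165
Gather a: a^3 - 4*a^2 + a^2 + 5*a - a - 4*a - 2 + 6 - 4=a^3 - 3*a^2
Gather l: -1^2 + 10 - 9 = 0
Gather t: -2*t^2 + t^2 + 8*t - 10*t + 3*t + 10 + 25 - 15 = -t^2 + t + 20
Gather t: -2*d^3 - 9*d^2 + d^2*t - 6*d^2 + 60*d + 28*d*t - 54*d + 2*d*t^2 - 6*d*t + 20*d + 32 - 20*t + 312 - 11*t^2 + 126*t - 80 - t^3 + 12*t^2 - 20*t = -2*d^3 - 15*d^2 + 26*d - t^3 + t^2*(2*d + 1) + t*(d^2 + 22*d + 86) + 264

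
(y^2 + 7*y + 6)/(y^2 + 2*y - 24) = (y + 1)/(y - 4)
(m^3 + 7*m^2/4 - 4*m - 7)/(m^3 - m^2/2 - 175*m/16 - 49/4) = 4*(m^2 - 4)/(4*m^2 - 9*m - 28)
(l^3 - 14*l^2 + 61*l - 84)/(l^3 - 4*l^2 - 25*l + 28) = (l^2 - 7*l + 12)/(l^2 + 3*l - 4)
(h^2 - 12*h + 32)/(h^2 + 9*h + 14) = (h^2 - 12*h + 32)/(h^2 + 9*h + 14)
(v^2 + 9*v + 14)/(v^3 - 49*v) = (v + 2)/(v*(v - 7))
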